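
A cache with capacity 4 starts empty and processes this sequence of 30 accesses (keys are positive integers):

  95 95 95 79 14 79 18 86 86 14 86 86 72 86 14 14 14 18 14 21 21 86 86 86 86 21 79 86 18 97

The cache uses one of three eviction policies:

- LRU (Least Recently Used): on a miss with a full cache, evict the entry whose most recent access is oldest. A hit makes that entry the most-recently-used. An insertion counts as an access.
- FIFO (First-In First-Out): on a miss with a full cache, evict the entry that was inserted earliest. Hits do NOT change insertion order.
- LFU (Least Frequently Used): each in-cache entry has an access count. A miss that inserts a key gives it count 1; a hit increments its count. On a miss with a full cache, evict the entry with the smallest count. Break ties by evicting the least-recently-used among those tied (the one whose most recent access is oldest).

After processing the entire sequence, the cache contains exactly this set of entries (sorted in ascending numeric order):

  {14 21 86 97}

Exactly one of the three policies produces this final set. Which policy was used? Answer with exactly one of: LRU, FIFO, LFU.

Answer: LFU

Derivation:
Simulating under each policy and comparing final sets:
  LRU: final set = {18 79 86 97} -> differs
  FIFO: final set = {18 21 79 97} -> differs
  LFU: final set = {14 21 86 97} -> MATCHES target
Only LFU produces the target set.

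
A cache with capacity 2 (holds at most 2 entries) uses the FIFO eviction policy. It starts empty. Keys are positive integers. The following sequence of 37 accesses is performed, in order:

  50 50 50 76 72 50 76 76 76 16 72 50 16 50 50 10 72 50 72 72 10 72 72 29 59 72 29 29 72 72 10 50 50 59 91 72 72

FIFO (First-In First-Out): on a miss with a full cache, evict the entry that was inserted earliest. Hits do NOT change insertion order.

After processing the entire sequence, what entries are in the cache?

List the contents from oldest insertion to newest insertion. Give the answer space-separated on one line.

Answer: 91 72

Derivation:
FIFO simulation (capacity=2):
  1. access 50: MISS. Cache (old->new): [50]
  2. access 50: HIT. Cache (old->new): [50]
  3. access 50: HIT. Cache (old->new): [50]
  4. access 76: MISS. Cache (old->new): [50 76]
  5. access 72: MISS, evict 50. Cache (old->new): [76 72]
  6. access 50: MISS, evict 76. Cache (old->new): [72 50]
  7. access 76: MISS, evict 72. Cache (old->new): [50 76]
  8. access 76: HIT. Cache (old->new): [50 76]
  9. access 76: HIT. Cache (old->new): [50 76]
  10. access 16: MISS, evict 50. Cache (old->new): [76 16]
  11. access 72: MISS, evict 76. Cache (old->new): [16 72]
  12. access 50: MISS, evict 16. Cache (old->new): [72 50]
  13. access 16: MISS, evict 72. Cache (old->new): [50 16]
  14. access 50: HIT. Cache (old->new): [50 16]
  15. access 50: HIT. Cache (old->new): [50 16]
  16. access 10: MISS, evict 50. Cache (old->new): [16 10]
  17. access 72: MISS, evict 16. Cache (old->new): [10 72]
  18. access 50: MISS, evict 10. Cache (old->new): [72 50]
  19. access 72: HIT. Cache (old->new): [72 50]
  20. access 72: HIT. Cache (old->new): [72 50]
  21. access 10: MISS, evict 72. Cache (old->new): [50 10]
  22. access 72: MISS, evict 50. Cache (old->new): [10 72]
  23. access 72: HIT. Cache (old->new): [10 72]
  24. access 29: MISS, evict 10. Cache (old->new): [72 29]
  25. access 59: MISS, evict 72. Cache (old->new): [29 59]
  26. access 72: MISS, evict 29. Cache (old->new): [59 72]
  27. access 29: MISS, evict 59. Cache (old->new): [72 29]
  28. access 29: HIT. Cache (old->new): [72 29]
  29. access 72: HIT. Cache (old->new): [72 29]
  30. access 72: HIT. Cache (old->new): [72 29]
  31. access 10: MISS, evict 72. Cache (old->new): [29 10]
  32. access 50: MISS, evict 29. Cache (old->new): [10 50]
  33. access 50: HIT. Cache (old->new): [10 50]
  34. access 59: MISS, evict 10. Cache (old->new): [50 59]
  35. access 91: MISS, evict 50. Cache (old->new): [59 91]
  36. access 72: MISS, evict 59. Cache (old->new): [91 72]
  37. access 72: HIT. Cache (old->new): [91 72]
Total: 14 hits, 23 misses, 21 evictions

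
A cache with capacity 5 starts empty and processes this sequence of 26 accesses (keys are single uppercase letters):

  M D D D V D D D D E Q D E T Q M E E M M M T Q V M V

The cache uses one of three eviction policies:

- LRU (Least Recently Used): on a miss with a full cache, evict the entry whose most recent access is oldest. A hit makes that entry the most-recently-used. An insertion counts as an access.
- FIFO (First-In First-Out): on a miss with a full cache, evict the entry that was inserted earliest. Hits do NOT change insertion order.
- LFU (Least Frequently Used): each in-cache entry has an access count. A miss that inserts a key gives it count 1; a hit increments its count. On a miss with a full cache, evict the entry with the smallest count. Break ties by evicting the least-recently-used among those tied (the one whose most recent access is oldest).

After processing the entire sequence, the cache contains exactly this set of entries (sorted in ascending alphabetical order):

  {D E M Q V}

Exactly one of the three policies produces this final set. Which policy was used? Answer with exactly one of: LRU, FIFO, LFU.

Simulating under each policy and comparing final sets:
  LRU: final set = {E M Q T V} -> differs
  FIFO: final set = {E M Q T V} -> differs
  LFU: final set = {D E M Q V} -> MATCHES target
Only LFU produces the target set.

Answer: LFU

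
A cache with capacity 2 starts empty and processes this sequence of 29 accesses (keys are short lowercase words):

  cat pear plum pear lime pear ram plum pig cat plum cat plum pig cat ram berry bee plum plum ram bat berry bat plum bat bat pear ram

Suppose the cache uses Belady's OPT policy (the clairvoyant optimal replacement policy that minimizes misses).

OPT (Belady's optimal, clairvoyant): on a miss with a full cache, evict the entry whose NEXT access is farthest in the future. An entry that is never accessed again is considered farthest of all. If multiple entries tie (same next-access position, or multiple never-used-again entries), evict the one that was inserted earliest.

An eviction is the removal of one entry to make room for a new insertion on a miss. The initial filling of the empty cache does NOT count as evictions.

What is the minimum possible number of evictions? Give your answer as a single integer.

OPT (Belady) simulation (capacity=2):
  1. access cat: MISS. Cache: [cat]
  2. access pear: MISS. Cache: [cat pear]
  3. access plum: MISS, evict cat (next use: step 10). Cache: [pear plum]
  4. access pear: HIT. Next use of pear: step 6. Cache: [pear plum]
  5. access lime: MISS, evict plum (next use: step 8). Cache: [pear lime]
  6. access pear: HIT. Next use of pear: step 28. Cache: [pear lime]
  7. access ram: MISS, evict lime (next use: never). Cache: [pear ram]
  8. access plum: MISS, evict pear (next use: step 28). Cache: [ram plum]
  9. access pig: MISS, evict ram (next use: step 16). Cache: [plum pig]
  10. access cat: MISS, evict pig (next use: step 14). Cache: [plum cat]
  11. access plum: HIT. Next use of plum: step 13. Cache: [plum cat]
  12. access cat: HIT. Next use of cat: step 15. Cache: [plum cat]
  13. access plum: HIT. Next use of plum: step 19. Cache: [plum cat]
  14. access pig: MISS, evict plum (next use: step 19). Cache: [cat pig]
  15. access cat: HIT. Next use of cat: never. Cache: [cat pig]
  16. access ram: MISS, evict cat (next use: never). Cache: [pig ram]
  17. access berry: MISS, evict pig (next use: never). Cache: [ram berry]
  18. access bee: MISS, evict berry (next use: step 23). Cache: [ram bee]
  19. access plum: MISS, evict bee (next use: never). Cache: [ram plum]
  20. access plum: HIT. Next use of plum: step 25. Cache: [ram plum]
  21. access ram: HIT. Next use of ram: step 29. Cache: [ram plum]
  22. access bat: MISS, evict ram (next use: step 29). Cache: [plum bat]
  23. access berry: MISS, evict plum (next use: step 25). Cache: [bat berry]
  24. access bat: HIT. Next use of bat: step 26. Cache: [bat berry]
  25. access plum: MISS, evict berry (next use: never). Cache: [bat plum]
  26. access bat: HIT. Next use of bat: step 27. Cache: [bat plum]
  27. access bat: HIT. Next use of bat: never. Cache: [bat plum]
  28. access pear: MISS, evict bat (next use: never). Cache: [plum pear]
  29. access ram: MISS, evict plum (next use: never). Cache: [pear ram]
Total: 11 hits, 18 misses, 16 evictions

Answer: 16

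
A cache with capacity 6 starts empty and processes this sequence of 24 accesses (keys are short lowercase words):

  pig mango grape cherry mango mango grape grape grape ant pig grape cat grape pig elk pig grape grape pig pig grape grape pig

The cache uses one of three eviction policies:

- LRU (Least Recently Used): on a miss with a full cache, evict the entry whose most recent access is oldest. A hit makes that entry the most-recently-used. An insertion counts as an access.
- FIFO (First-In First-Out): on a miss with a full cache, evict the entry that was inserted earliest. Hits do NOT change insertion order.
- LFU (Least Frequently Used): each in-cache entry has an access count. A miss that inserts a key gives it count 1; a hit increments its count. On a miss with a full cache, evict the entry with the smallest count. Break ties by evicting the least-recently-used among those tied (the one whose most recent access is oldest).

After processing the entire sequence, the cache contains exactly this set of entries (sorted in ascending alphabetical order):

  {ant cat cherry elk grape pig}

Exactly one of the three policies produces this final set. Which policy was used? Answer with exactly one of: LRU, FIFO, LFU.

Simulating under each policy and comparing final sets:
  LRU: final set = {ant cat elk grape mango pig} -> differs
  FIFO: final set = {ant cat cherry elk grape pig} -> MATCHES target
  LFU: final set = {ant cat elk grape mango pig} -> differs
Only FIFO produces the target set.

Answer: FIFO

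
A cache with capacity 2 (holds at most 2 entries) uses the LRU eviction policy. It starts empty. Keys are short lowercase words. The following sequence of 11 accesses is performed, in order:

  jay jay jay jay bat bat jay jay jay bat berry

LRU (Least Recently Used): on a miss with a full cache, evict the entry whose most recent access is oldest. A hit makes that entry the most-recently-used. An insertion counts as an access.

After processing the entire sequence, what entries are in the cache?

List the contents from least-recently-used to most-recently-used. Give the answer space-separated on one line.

LRU simulation (capacity=2):
  1. access jay: MISS. Cache (LRU->MRU): [jay]
  2. access jay: HIT. Cache (LRU->MRU): [jay]
  3. access jay: HIT. Cache (LRU->MRU): [jay]
  4. access jay: HIT. Cache (LRU->MRU): [jay]
  5. access bat: MISS. Cache (LRU->MRU): [jay bat]
  6. access bat: HIT. Cache (LRU->MRU): [jay bat]
  7. access jay: HIT. Cache (LRU->MRU): [bat jay]
  8. access jay: HIT. Cache (LRU->MRU): [bat jay]
  9. access jay: HIT. Cache (LRU->MRU): [bat jay]
  10. access bat: HIT. Cache (LRU->MRU): [jay bat]
  11. access berry: MISS, evict jay. Cache (LRU->MRU): [bat berry]
Total: 8 hits, 3 misses, 1 evictions

Answer: bat berry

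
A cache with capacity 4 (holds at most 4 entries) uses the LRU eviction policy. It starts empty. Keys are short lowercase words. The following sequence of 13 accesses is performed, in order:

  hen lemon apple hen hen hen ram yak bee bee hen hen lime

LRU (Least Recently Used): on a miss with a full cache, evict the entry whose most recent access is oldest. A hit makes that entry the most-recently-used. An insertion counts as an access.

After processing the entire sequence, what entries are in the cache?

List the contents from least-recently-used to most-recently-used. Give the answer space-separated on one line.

LRU simulation (capacity=4):
  1. access hen: MISS. Cache (LRU->MRU): [hen]
  2. access lemon: MISS. Cache (LRU->MRU): [hen lemon]
  3. access apple: MISS. Cache (LRU->MRU): [hen lemon apple]
  4. access hen: HIT. Cache (LRU->MRU): [lemon apple hen]
  5. access hen: HIT. Cache (LRU->MRU): [lemon apple hen]
  6. access hen: HIT. Cache (LRU->MRU): [lemon apple hen]
  7. access ram: MISS. Cache (LRU->MRU): [lemon apple hen ram]
  8. access yak: MISS, evict lemon. Cache (LRU->MRU): [apple hen ram yak]
  9. access bee: MISS, evict apple. Cache (LRU->MRU): [hen ram yak bee]
  10. access bee: HIT. Cache (LRU->MRU): [hen ram yak bee]
  11. access hen: HIT. Cache (LRU->MRU): [ram yak bee hen]
  12. access hen: HIT. Cache (LRU->MRU): [ram yak bee hen]
  13. access lime: MISS, evict ram. Cache (LRU->MRU): [yak bee hen lime]
Total: 6 hits, 7 misses, 3 evictions

Answer: yak bee hen lime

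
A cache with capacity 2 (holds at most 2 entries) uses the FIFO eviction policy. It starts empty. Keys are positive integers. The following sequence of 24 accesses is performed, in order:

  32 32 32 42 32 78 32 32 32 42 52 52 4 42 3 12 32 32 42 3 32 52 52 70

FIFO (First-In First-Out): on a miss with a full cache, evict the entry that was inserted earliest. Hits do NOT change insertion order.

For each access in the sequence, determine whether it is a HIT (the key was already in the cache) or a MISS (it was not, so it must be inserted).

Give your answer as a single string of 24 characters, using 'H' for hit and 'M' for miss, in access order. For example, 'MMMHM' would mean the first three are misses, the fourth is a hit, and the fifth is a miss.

FIFO simulation (capacity=2):
  1. access 32: MISS. Cache (old->new): [32]
  2. access 32: HIT. Cache (old->new): [32]
  3. access 32: HIT. Cache (old->new): [32]
  4. access 42: MISS. Cache (old->new): [32 42]
  5. access 32: HIT. Cache (old->new): [32 42]
  6. access 78: MISS, evict 32. Cache (old->new): [42 78]
  7. access 32: MISS, evict 42. Cache (old->new): [78 32]
  8. access 32: HIT. Cache (old->new): [78 32]
  9. access 32: HIT. Cache (old->new): [78 32]
  10. access 42: MISS, evict 78. Cache (old->new): [32 42]
  11. access 52: MISS, evict 32. Cache (old->new): [42 52]
  12. access 52: HIT. Cache (old->new): [42 52]
  13. access 4: MISS, evict 42. Cache (old->new): [52 4]
  14. access 42: MISS, evict 52. Cache (old->new): [4 42]
  15. access 3: MISS, evict 4. Cache (old->new): [42 3]
  16. access 12: MISS, evict 42. Cache (old->new): [3 12]
  17. access 32: MISS, evict 3. Cache (old->new): [12 32]
  18. access 32: HIT. Cache (old->new): [12 32]
  19. access 42: MISS, evict 12. Cache (old->new): [32 42]
  20. access 3: MISS, evict 32. Cache (old->new): [42 3]
  21. access 32: MISS, evict 42. Cache (old->new): [3 32]
  22. access 52: MISS, evict 3. Cache (old->new): [32 52]
  23. access 52: HIT. Cache (old->new): [32 52]
  24. access 70: MISS, evict 32. Cache (old->new): [52 70]
Total: 8 hits, 16 misses, 14 evictions

Answer: MHHMHMMHHMMHMMMMMHMMMMHM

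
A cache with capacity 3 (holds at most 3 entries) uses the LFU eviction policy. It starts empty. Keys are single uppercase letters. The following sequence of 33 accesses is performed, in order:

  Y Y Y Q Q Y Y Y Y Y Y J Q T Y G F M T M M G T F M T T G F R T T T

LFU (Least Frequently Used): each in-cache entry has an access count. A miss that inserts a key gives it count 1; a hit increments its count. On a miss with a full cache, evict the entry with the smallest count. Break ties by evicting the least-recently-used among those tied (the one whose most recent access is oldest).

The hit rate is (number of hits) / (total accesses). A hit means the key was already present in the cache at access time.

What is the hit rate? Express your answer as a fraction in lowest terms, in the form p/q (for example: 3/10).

Answer: 5/11

Derivation:
LFU simulation (capacity=3):
  1. access Y: MISS. Cache: [Y(c=1)]
  2. access Y: HIT, count now 2. Cache: [Y(c=2)]
  3. access Y: HIT, count now 3. Cache: [Y(c=3)]
  4. access Q: MISS. Cache: [Q(c=1) Y(c=3)]
  5. access Q: HIT, count now 2. Cache: [Q(c=2) Y(c=3)]
  6. access Y: HIT, count now 4. Cache: [Q(c=2) Y(c=4)]
  7. access Y: HIT, count now 5. Cache: [Q(c=2) Y(c=5)]
  8. access Y: HIT, count now 6. Cache: [Q(c=2) Y(c=6)]
  9. access Y: HIT, count now 7. Cache: [Q(c=2) Y(c=7)]
  10. access Y: HIT, count now 8. Cache: [Q(c=2) Y(c=8)]
  11. access Y: HIT, count now 9. Cache: [Q(c=2) Y(c=9)]
  12. access J: MISS. Cache: [J(c=1) Q(c=2) Y(c=9)]
  13. access Q: HIT, count now 3. Cache: [J(c=1) Q(c=3) Y(c=9)]
  14. access T: MISS, evict J(c=1). Cache: [T(c=1) Q(c=3) Y(c=9)]
  15. access Y: HIT, count now 10. Cache: [T(c=1) Q(c=3) Y(c=10)]
  16. access G: MISS, evict T(c=1). Cache: [G(c=1) Q(c=3) Y(c=10)]
  17. access F: MISS, evict G(c=1). Cache: [F(c=1) Q(c=3) Y(c=10)]
  18. access M: MISS, evict F(c=1). Cache: [M(c=1) Q(c=3) Y(c=10)]
  19. access T: MISS, evict M(c=1). Cache: [T(c=1) Q(c=3) Y(c=10)]
  20. access M: MISS, evict T(c=1). Cache: [M(c=1) Q(c=3) Y(c=10)]
  21. access M: HIT, count now 2. Cache: [M(c=2) Q(c=3) Y(c=10)]
  22. access G: MISS, evict M(c=2). Cache: [G(c=1) Q(c=3) Y(c=10)]
  23. access T: MISS, evict G(c=1). Cache: [T(c=1) Q(c=3) Y(c=10)]
  24. access F: MISS, evict T(c=1). Cache: [F(c=1) Q(c=3) Y(c=10)]
  25. access M: MISS, evict F(c=1). Cache: [M(c=1) Q(c=3) Y(c=10)]
  26. access T: MISS, evict M(c=1). Cache: [T(c=1) Q(c=3) Y(c=10)]
  27. access T: HIT, count now 2. Cache: [T(c=2) Q(c=3) Y(c=10)]
  28. access G: MISS, evict T(c=2). Cache: [G(c=1) Q(c=3) Y(c=10)]
  29. access F: MISS, evict G(c=1). Cache: [F(c=1) Q(c=3) Y(c=10)]
  30. access R: MISS, evict F(c=1). Cache: [R(c=1) Q(c=3) Y(c=10)]
  31. access T: MISS, evict R(c=1). Cache: [T(c=1) Q(c=3) Y(c=10)]
  32. access T: HIT, count now 2. Cache: [T(c=2) Q(c=3) Y(c=10)]
  33. access T: HIT, count now 3. Cache: [Q(c=3) T(c=3) Y(c=10)]
Total: 15 hits, 18 misses, 15 evictions

Hit rate = 15/33 = 5/11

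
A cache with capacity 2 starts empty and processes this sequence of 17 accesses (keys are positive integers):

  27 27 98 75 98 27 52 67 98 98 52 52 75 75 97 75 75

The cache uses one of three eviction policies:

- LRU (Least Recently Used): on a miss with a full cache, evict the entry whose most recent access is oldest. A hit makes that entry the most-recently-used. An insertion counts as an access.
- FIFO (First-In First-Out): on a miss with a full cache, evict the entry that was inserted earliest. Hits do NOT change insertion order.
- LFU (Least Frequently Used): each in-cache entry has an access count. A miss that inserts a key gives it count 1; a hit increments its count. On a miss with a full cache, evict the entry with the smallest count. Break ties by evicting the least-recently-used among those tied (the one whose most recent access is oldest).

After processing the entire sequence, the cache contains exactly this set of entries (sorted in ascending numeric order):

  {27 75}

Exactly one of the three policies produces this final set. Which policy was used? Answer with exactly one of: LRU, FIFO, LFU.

Answer: LFU

Derivation:
Simulating under each policy and comparing final sets:
  LRU: final set = {75 97} -> differs
  FIFO: final set = {75 97} -> differs
  LFU: final set = {27 75} -> MATCHES target
Only LFU produces the target set.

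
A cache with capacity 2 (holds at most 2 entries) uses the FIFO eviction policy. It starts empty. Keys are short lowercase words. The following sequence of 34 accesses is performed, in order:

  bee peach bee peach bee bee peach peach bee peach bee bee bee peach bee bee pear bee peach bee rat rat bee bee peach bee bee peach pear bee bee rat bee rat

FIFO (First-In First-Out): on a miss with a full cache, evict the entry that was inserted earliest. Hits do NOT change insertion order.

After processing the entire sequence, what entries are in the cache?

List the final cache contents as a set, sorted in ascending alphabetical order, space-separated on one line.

FIFO simulation (capacity=2):
  1. access bee: MISS. Cache (old->new): [bee]
  2. access peach: MISS. Cache (old->new): [bee peach]
  3. access bee: HIT. Cache (old->new): [bee peach]
  4. access peach: HIT. Cache (old->new): [bee peach]
  5. access bee: HIT. Cache (old->new): [bee peach]
  6. access bee: HIT. Cache (old->new): [bee peach]
  7. access peach: HIT. Cache (old->new): [bee peach]
  8. access peach: HIT. Cache (old->new): [bee peach]
  9. access bee: HIT. Cache (old->new): [bee peach]
  10. access peach: HIT. Cache (old->new): [bee peach]
  11. access bee: HIT. Cache (old->new): [bee peach]
  12. access bee: HIT. Cache (old->new): [bee peach]
  13. access bee: HIT. Cache (old->new): [bee peach]
  14. access peach: HIT. Cache (old->new): [bee peach]
  15. access bee: HIT. Cache (old->new): [bee peach]
  16. access bee: HIT. Cache (old->new): [bee peach]
  17. access pear: MISS, evict bee. Cache (old->new): [peach pear]
  18. access bee: MISS, evict peach. Cache (old->new): [pear bee]
  19. access peach: MISS, evict pear. Cache (old->new): [bee peach]
  20. access bee: HIT. Cache (old->new): [bee peach]
  21. access rat: MISS, evict bee. Cache (old->new): [peach rat]
  22. access rat: HIT. Cache (old->new): [peach rat]
  23. access bee: MISS, evict peach. Cache (old->new): [rat bee]
  24. access bee: HIT. Cache (old->new): [rat bee]
  25. access peach: MISS, evict rat. Cache (old->new): [bee peach]
  26. access bee: HIT. Cache (old->new): [bee peach]
  27. access bee: HIT. Cache (old->new): [bee peach]
  28. access peach: HIT. Cache (old->new): [bee peach]
  29. access pear: MISS, evict bee. Cache (old->new): [peach pear]
  30. access bee: MISS, evict peach. Cache (old->new): [pear bee]
  31. access bee: HIT. Cache (old->new): [pear bee]
  32. access rat: MISS, evict pear. Cache (old->new): [bee rat]
  33. access bee: HIT. Cache (old->new): [bee rat]
  34. access rat: HIT. Cache (old->new): [bee rat]
Total: 23 hits, 11 misses, 9 evictions

Answer: bee rat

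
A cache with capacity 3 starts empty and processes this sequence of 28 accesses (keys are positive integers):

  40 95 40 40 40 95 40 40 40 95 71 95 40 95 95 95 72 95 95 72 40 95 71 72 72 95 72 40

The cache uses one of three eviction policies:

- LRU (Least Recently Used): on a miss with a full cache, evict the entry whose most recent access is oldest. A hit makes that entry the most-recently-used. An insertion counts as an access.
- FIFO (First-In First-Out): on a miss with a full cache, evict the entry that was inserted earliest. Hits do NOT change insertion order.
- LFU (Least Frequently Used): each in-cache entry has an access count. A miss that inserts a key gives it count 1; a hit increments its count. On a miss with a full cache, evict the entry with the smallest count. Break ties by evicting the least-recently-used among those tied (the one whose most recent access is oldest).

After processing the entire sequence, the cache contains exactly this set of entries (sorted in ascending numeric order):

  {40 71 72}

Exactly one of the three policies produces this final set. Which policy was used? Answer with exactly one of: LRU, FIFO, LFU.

Answer: FIFO

Derivation:
Simulating under each policy and comparing final sets:
  LRU: final set = {40 72 95} -> differs
  FIFO: final set = {40 71 72} -> MATCHES target
  LFU: final set = {40 72 95} -> differs
Only FIFO produces the target set.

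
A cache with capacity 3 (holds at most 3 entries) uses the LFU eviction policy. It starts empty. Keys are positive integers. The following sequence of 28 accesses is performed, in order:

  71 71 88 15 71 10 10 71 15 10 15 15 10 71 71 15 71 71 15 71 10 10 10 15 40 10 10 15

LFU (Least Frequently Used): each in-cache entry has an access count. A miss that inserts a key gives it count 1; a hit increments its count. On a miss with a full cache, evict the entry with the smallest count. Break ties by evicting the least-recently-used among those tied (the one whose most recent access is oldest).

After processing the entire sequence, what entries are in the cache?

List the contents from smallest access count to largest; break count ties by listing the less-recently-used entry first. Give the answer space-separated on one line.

LFU simulation (capacity=3):
  1. access 71: MISS. Cache: [71(c=1)]
  2. access 71: HIT, count now 2. Cache: [71(c=2)]
  3. access 88: MISS. Cache: [88(c=1) 71(c=2)]
  4. access 15: MISS. Cache: [88(c=1) 15(c=1) 71(c=2)]
  5. access 71: HIT, count now 3. Cache: [88(c=1) 15(c=1) 71(c=3)]
  6. access 10: MISS, evict 88(c=1). Cache: [15(c=1) 10(c=1) 71(c=3)]
  7. access 10: HIT, count now 2. Cache: [15(c=1) 10(c=2) 71(c=3)]
  8. access 71: HIT, count now 4. Cache: [15(c=1) 10(c=2) 71(c=4)]
  9. access 15: HIT, count now 2. Cache: [10(c=2) 15(c=2) 71(c=4)]
  10. access 10: HIT, count now 3. Cache: [15(c=2) 10(c=3) 71(c=4)]
  11. access 15: HIT, count now 3. Cache: [10(c=3) 15(c=3) 71(c=4)]
  12. access 15: HIT, count now 4. Cache: [10(c=3) 71(c=4) 15(c=4)]
  13. access 10: HIT, count now 4. Cache: [71(c=4) 15(c=4) 10(c=4)]
  14. access 71: HIT, count now 5. Cache: [15(c=4) 10(c=4) 71(c=5)]
  15. access 71: HIT, count now 6. Cache: [15(c=4) 10(c=4) 71(c=6)]
  16. access 15: HIT, count now 5. Cache: [10(c=4) 15(c=5) 71(c=6)]
  17. access 71: HIT, count now 7. Cache: [10(c=4) 15(c=5) 71(c=7)]
  18. access 71: HIT, count now 8. Cache: [10(c=4) 15(c=5) 71(c=8)]
  19. access 15: HIT, count now 6. Cache: [10(c=4) 15(c=6) 71(c=8)]
  20. access 71: HIT, count now 9. Cache: [10(c=4) 15(c=6) 71(c=9)]
  21. access 10: HIT, count now 5. Cache: [10(c=5) 15(c=6) 71(c=9)]
  22. access 10: HIT, count now 6. Cache: [15(c=6) 10(c=6) 71(c=9)]
  23. access 10: HIT, count now 7. Cache: [15(c=6) 10(c=7) 71(c=9)]
  24. access 15: HIT, count now 7. Cache: [10(c=7) 15(c=7) 71(c=9)]
  25. access 40: MISS, evict 10(c=7). Cache: [40(c=1) 15(c=7) 71(c=9)]
  26. access 10: MISS, evict 40(c=1). Cache: [10(c=1) 15(c=7) 71(c=9)]
  27. access 10: HIT, count now 2. Cache: [10(c=2) 15(c=7) 71(c=9)]
  28. access 15: HIT, count now 8. Cache: [10(c=2) 15(c=8) 71(c=9)]
Total: 22 hits, 6 misses, 3 evictions

Answer: 10 15 71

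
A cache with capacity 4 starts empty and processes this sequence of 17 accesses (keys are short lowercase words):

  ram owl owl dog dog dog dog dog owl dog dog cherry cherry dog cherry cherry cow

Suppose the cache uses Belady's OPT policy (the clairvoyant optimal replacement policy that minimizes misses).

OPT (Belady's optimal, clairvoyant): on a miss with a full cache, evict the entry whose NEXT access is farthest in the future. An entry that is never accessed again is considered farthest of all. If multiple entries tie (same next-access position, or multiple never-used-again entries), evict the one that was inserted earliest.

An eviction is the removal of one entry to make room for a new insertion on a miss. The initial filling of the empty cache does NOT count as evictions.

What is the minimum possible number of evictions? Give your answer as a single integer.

Answer: 1

Derivation:
OPT (Belady) simulation (capacity=4):
  1. access ram: MISS. Cache: [ram]
  2. access owl: MISS. Cache: [ram owl]
  3. access owl: HIT. Next use of owl: step 9. Cache: [ram owl]
  4. access dog: MISS. Cache: [ram owl dog]
  5. access dog: HIT. Next use of dog: step 6. Cache: [ram owl dog]
  6. access dog: HIT. Next use of dog: step 7. Cache: [ram owl dog]
  7. access dog: HIT. Next use of dog: step 8. Cache: [ram owl dog]
  8. access dog: HIT. Next use of dog: step 10. Cache: [ram owl dog]
  9. access owl: HIT. Next use of owl: never. Cache: [ram owl dog]
  10. access dog: HIT. Next use of dog: step 11. Cache: [ram owl dog]
  11. access dog: HIT. Next use of dog: step 14. Cache: [ram owl dog]
  12. access cherry: MISS. Cache: [ram owl dog cherry]
  13. access cherry: HIT. Next use of cherry: step 15. Cache: [ram owl dog cherry]
  14. access dog: HIT. Next use of dog: never. Cache: [ram owl dog cherry]
  15. access cherry: HIT. Next use of cherry: step 16. Cache: [ram owl dog cherry]
  16. access cherry: HIT. Next use of cherry: never. Cache: [ram owl dog cherry]
  17. access cow: MISS, evict ram (next use: never). Cache: [owl dog cherry cow]
Total: 12 hits, 5 misses, 1 evictions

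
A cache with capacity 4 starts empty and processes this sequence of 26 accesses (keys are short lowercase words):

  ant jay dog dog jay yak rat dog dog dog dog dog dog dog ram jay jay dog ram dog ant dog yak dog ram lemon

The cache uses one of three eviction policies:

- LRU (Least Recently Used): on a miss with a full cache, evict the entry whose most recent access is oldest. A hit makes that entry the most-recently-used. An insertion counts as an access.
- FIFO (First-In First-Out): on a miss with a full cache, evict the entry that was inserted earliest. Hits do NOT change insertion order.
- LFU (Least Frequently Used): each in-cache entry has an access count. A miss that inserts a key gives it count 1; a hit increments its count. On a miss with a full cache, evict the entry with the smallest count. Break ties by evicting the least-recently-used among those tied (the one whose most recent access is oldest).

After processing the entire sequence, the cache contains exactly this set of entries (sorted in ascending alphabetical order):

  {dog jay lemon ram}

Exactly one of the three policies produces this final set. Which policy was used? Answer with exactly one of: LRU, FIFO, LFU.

Simulating under each policy and comparing final sets:
  LRU: final set = {dog lemon ram yak} -> differs
  FIFO: final set = {ant lemon ram yak} -> differs
  LFU: final set = {dog jay lemon ram} -> MATCHES target
Only LFU produces the target set.

Answer: LFU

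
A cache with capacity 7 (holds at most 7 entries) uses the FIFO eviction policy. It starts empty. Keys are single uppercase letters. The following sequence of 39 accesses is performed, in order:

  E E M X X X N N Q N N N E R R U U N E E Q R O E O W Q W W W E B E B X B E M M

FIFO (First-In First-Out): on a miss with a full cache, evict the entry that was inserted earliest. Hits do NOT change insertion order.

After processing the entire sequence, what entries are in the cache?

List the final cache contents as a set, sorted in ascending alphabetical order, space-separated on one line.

FIFO simulation (capacity=7):
  1. access E: MISS. Cache (old->new): [E]
  2. access E: HIT. Cache (old->new): [E]
  3. access M: MISS. Cache (old->new): [E M]
  4. access X: MISS. Cache (old->new): [E M X]
  5. access X: HIT. Cache (old->new): [E M X]
  6. access X: HIT. Cache (old->new): [E M X]
  7. access N: MISS. Cache (old->new): [E M X N]
  8. access N: HIT. Cache (old->new): [E M X N]
  9. access Q: MISS. Cache (old->new): [E M X N Q]
  10. access N: HIT. Cache (old->new): [E M X N Q]
  11. access N: HIT. Cache (old->new): [E M X N Q]
  12. access N: HIT. Cache (old->new): [E M X N Q]
  13. access E: HIT. Cache (old->new): [E M X N Q]
  14. access R: MISS. Cache (old->new): [E M X N Q R]
  15. access R: HIT. Cache (old->new): [E M X N Q R]
  16. access U: MISS. Cache (old->new): [E M X N Q R U]
  17. access U: HIT. Cache (old->new): [E M X N Q R U]
  18. access N: HIT. Cache (old->new): [E M X N Q R U]
  19. access E: HIT. Cache (old->new): [E M X N Q R U]
  20. access E: HIT. Cache (old->new): [E M X N Q R U]
  21. access Q: HIT. Cache (old->new): [E M X N Q R U]
  22. access R: HIT. Cache (old->new): [E M X N Q R U]
  23. access O: MISS, evict E. Cache (old->new): [M X N Q R U O]
  24. access E: MISS, evict M. Cache (old->new): [X N Q R U O E]
  25. access O: HIT. Cache (old->new): [X N Q R U O E]
  26. access W: MISS, evict X. Cache (old->new): [N Q R U O E W]
  27. access Q: HIT. Cache (old->new): [N Q R U O E W]
  28. access W: HIT. Cache (old->new): [N Q R U O E W]
  29. access W: HIT. Cache (old->new): [N Q R U O E W]
  30. access W: HIT. Cache (old->new): [N Q R U O E W]
  31. access E: HIT. Cache (old->new): [N Q R U O E W]
  32. access B: MISS, evict N. Cache (old->new): [Q R U O E W B]
  33. access E: HIT. Cache (old->new): [Q R U O E W B]
  34. access B: HIT. Cache (old->new): [Q R U O E W B]
  35. access X: MISS, evict Q. Cache (old->new): [R U O E W B X]
  36. access B: HIT. Cache (old->new): [R U O E W B X]
  37. access E: HIT. Cache (old->new): [R U O E W B X]
  38. access M: MISS, evict R. Cache (old->new): [U O E W B X M]
  39. access M: HIT. Cache (old->new): [U O E W B X M]
Total: 26 hits, 13 misses, 6 evictions

Answer: B E M O U W X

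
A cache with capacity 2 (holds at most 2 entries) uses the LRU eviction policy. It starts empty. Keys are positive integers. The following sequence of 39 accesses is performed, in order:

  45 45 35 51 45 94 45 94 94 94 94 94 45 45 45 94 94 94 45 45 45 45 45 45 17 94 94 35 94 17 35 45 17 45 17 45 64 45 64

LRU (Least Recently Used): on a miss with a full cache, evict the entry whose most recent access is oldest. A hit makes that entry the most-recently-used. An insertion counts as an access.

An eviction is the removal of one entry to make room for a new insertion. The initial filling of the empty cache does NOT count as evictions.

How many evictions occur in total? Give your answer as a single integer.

LRU simulation (capacity=2):
  1. access 45: MISS. Cache (LRU->MRU): [45]
  2. access 45: HIT. Cache (LRU->MRU): [45]
  3. access 35: MISS. Cache (LRU->MRU): [45 35]
  4. access 51: MISS, evict 45. Cache (LRU->MRU): [35 51]
  5. access 45: MISS, evict 35. Cache (LRU->MRU): [51 45]
  6. access 94: MISS, evict 51. Cache (LRU->MRU): [45 94]
  7. access 45: HIT. Cache (LRU->MRU): [94 45]
  8. access 94: HIT. Cache (LRU->MRU): [45 94]
  9. access 94: HIT. Cache (LRU->MRU): [45 94]
  10. access 94: HIT. Cache (LRU->MRU): [45 94]
  11. access 94: HIT. Cache (LRU->MRU): [45 94]
  12. access 94: HIT. Cache (LRU->MRU): [45 94]
  13. access 45: HIT. Cache (LRU->MRU): [94 45]
  14. access 45: HIT. Cache (LRU->MRU): [94 45]
  15. access 45: HIT. Cache (LRU->MRU): [94 45]
  16. access 94: HIT. Cache (LRU->MRU): [45 94]
  17. access 94: HIT. Cache (LRU->MRU): [45 94]
  18. access 94: HIT. Cache (LRU->MRU): [45 94]
  19. access 45: HIT. Cache (LRU->MRU): [94 45]
  20. access 45: HIT. Cache (LRU->MRU): [94 45]
  21. access 45: HIT. Cache (LRU->MRU): [94 45]
  22. access 45: HIT. Cache (LRU->MRU): [94 45]
  23. access 45: HIT. Cache (LRU->MRU): [94 45]
  24. access 45: HIT. Cache (LRU->MRU): [94 45]
  25. access 17: MISS, evict 94. Cache (LRU->MRU): [45 17]
  26. access 94: MISS, evict 45. Cache (LRU->MRU): [17 94]
  27. access 94: HIT. Cache (LRU->MRU): [17 94]
  28. access 35: MISS, evict 17. Cache (LRU->MRU): [94 35]
  29. access 94: HIT. Cache (LRU->MRU): [35 94]
  30. access 17: MISS, evict 35. Cache (LRU->MRU): [94 17]
  31. access 35: MISS, evict 94. Cache (LRU->MRU): [17 35]
  32. access 45: MISS, evict 17. Cache (LRU->MRU): [35 45]
  33. access 17: MISS, evict 35. Cache (LRU->MRU): [45 17]
  34. access 45: HIT. Cache (LRU->MRU): [17 45]
  35. access 17: HIT. Cache (LRU->MRU): [45 17]
  36. access 45: HIT. Cache (LRU->MRU): [17 45]
  37. access 64: MISS, evict 17. Cache (LRU->MRU): [45 64]
  38. access 45: HIT. Cache (LRU->MRU): [64 45]
  39. access 64: HIT. Cache (LRU->MRU): [45 64]
Total: 26 hits, 13 misses, 11 evictions

Answer: 11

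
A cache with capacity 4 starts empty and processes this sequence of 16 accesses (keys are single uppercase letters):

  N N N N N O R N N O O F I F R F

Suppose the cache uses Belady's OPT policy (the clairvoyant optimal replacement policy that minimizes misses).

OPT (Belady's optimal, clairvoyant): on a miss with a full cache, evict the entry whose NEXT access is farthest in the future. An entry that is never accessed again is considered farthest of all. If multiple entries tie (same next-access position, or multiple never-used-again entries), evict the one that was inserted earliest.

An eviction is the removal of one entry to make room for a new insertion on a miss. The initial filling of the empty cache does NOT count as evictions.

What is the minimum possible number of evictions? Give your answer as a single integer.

Answer: 1

Derivation:
OPT (Belady) simulation (capacity=4):
  1. access N: MISS. Cache: [N]
  2. access N: HIT. Next use of N: step 3. Cache: [N]
  3. access N: HIT. Next use of N: step 4. Cache: [N]
  4. access N: HIT. Next use of N: step 5. Cache: [N]
  5. access N: HIT. Next use of N: step 8. Cache: [N]
  6. access O: MISS. Cache: [N O]
  7. access R: MISS. Cache: [N O R]
  8. access N: HIT. Next use of N: step 9. Cache: [N O R]
  9. access N: HIT. Next use of N: never. Cache: [N O R]
  10. access O: HIT. Next use of O: step 11. Cache: [N O R]
  11. access O: HIT. Next use of O: never. Cache: [N O R]
  12. access F: MISS. Cache: [N O R F]
  13. access I: MISS, evict N (next use: never). Cache: [O R F I]
  14. access F: HIT. Next use of F: step 16. Cache: [O R F I]
  15. access R: HIT. Next use of R: never. Cache: [O R F I]
  16. access F: HIT. Next use of F: never. Cache: [O R F I]
Total: 11 hits, 5 misses, 1 evictions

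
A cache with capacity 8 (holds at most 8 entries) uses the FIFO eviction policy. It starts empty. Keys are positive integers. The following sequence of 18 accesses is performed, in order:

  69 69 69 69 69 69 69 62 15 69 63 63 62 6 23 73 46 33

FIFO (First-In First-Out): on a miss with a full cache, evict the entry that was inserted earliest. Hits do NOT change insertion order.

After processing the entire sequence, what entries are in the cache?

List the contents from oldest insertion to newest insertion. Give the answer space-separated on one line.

FIFO simulation (capacity=8):
  1. access 69: MISS. Cache (old->new): [69]
  2. access 69: HIT. Cache (old->new): [69]
  3. access 69: HIT. Cache (old->new): [69]
  4. access 69: HIT. Cache (old->new): [69]
  5. access 69: HIT. Cache (old->new): [69]
  6. access 69: HIT. Cache (old->new): [69]
  7. access 69: HIT. Cache (old->new): [69]
  8. access 62: MISS. Cache (old->new): [69 62]
  9. access 15: MISS. Cache (old->new): [69 62 15]
  10. access 69: HIT. Cache (old->new): [69 62 15]
  11. access 63: MISS. Cache (old->new): [69 62 15 63]
  12. access 63: HIT. Cache (old->new): [69 62 15 63]
  13. access 62: HIT. Cache (old->new): [69 62 15 63]
  14. access 6: MISS. Cache (old->new): [69 62 15 63 6]
  15. access 23: MISS. Cache (old->new): [69 62 15 63 6 23]
  16. access 73: MISS. Cache (old->new): [69 62 15 63 6 23 73]
  17. access 46: MISS. Cache (old->new): [69 62 15 63 6 23 73 46]
  18. access 33: MISS, evict 69. Cache (old->new): [62 15 63 6 23 73 46 33]
Total: 9 hits, 9 misses, 1 evictions

Answer: 62 15 63 6 23 73 46 33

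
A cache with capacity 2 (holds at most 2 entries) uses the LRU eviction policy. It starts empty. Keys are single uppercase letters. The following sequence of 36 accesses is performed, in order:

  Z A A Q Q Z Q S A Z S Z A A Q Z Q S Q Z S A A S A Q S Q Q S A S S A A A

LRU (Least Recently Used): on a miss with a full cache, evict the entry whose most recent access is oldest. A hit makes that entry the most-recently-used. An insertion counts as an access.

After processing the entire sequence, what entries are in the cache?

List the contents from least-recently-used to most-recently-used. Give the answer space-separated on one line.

Answer: S A

Derivation:
LRU simulation (capacity=2):
  1. access Z: MISS. Cache (LRU->MRU): [Z]
  2. access A: MISS. Cache (LRU->MRU): [Z A]
  3. access A: HIT. Cache (LRU->MRU): [Z A]
  4. access Q: MISS, evict Z. Cache (LRU->MRU): [A Q]
  5. access Q: HIT. Cache (LRU->MRU): [A Q]
  6. access Z: MISS, evict A. Cache (LRU->MRU): [Q Z]
  7. access Q: HIT. Cache (LRU->MRU): [Z Q]
  8. access S: MISS, evict Z. Cache (LRU->MRU): [Q S]
  9. access A: MISS, evict Q. Cache (LRU->MRU): [S A]
  10. access Z: MISS, evict S. Cache (LRU->MRU): [A Z]
  11. access S: MISS, evict A. Cache (LRU->MRU): [Z S]
  12. access Z: HIT. Cache (LRU->MRU): [S Z]
  13. access A: MISS, evict S. Cache (LRU->MRU): [Z A]
  14. access A: HIT. Cache (LRU->MRU): [Z A]
  15. access Q: MISS, evict Z. Cache (LRU->MRU): [A Q]
  16. access Z: MISS, evict A. Cache (LRU->MRU): [Q Z]
  17. access Q: HIT. Cache (LRU->MRU): [Z Q]
  18. access S: MISS, evict Z. Cache (LRU->MRU): [Q S]
  19. access Q: HIT. Cache (LRU->MRU): [S Q]
  20. access Z: MISS, evict S. Cache (LRU->MRU): [Q Z]
  21. access S: MISS, evict Q. Cache (LRU->MRU): [Z S]
  22. access A: MISS, evict Z. Cache (LRU->MRU): [S A]
  23. access A: HIT. Cache (LRU->MRU): [S A]
  24. access S: HIT. Cache (LRU->MRU): [A S]
  25. access A: HIT. Cache (LRU->MRU): [S A]
  26. access Q: MISS, evict S. Cache (LRU->MRU): [A Q]
  27. access S: MISS, evict A. Cache (LRU->MRU): [Q S]
  28. access Q: HIT. Cache (LRU->MRU): [S Q]
  29. access Q: HIT. Cache (LRU->MRU): [S Q]
  30. access S: HIT. Cache (LRU->MRU): [Q S]
  31. access A: MISS, evict Q. Cache (LRU->MRU): [S A]
  32. access S: HIT. Cache (LRU->MRU): [A S]
  33. access S: HIT. Cache (LRU->MRU): [A S]
  34. access A: HIT. Cache (LRU->MRU): [S A]
  35. access A: HIT. Cache (LRU->MRU): [S A]
  36. access A: HIT. Cache (LRU->MRU): [S A]
Total: 18 hits, 18 misses, 16 evictions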